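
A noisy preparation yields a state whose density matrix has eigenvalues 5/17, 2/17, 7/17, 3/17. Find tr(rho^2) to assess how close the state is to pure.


tr(rho^2) = sum of eigenvalues squared
= (5/17)^2 + (2/17)^2 + (7/17)^2 + (3/17)^2
= (25 + 4 + 49 + 9) / 289
= 87/289
= 0.3010

0.3010


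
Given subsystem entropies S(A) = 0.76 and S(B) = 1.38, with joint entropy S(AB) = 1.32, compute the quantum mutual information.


I(A:B) = S(A) + S(B) - S(AB)
= 0.76 + 1.38 - 1.32
= 0.8200

0.8200


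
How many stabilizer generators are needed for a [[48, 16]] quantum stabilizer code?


For an [[n,k]] stabilizer code:
Number of stabilizer generators = n - k
= 48 - 16
= 32

32


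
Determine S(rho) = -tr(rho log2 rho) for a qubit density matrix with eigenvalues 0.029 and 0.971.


S = -p*log2(p) - (1-p)*log2(1-p)
p = 0.0290, 1-p = 0.9710
= -0.0290 * log2(0.0290) - 0.9710 * log2(0.9710)
= -(-0.1481) - (-0.0412)
= 0.1894

0.1894


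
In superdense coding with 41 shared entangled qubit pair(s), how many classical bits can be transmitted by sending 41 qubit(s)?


Superdense coding allows 2 classical bits per shared entangled pair.
41 pair(s) -> 2 * 41 = 82 classical bits

82


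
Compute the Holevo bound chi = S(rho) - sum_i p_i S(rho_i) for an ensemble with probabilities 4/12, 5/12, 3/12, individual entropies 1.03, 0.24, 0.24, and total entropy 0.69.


chi = S(rho) - sum_i p_i * S(rho_i)
Weighted entropy = 4/12 * 1.03 + 5/12 * 0.24 + 3/12 * 0.24
= 0.5033
chi = 0.69 - 0.5033
= 0.1867

0.1867


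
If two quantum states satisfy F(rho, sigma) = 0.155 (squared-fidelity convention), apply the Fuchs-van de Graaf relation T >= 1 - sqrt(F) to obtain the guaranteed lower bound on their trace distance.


Fuchs-van de Graaf (squared-fidelity convention): 1 - sqrt(F) <= T <= sqrt(1 - F).
Lower bound: T >= 1 - sqrt(F)
sqrt(F) = sqrt(0.155) = 0.3937
T >= 1 - 0.3937
T >= 0.6063

0.6063


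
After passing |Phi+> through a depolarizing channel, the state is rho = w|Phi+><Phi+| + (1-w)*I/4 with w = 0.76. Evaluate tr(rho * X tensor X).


|Phi+> = (|00> + |11>)/sqrt(2)
For the pure Bell state, <X_A X_B> = +1 (Bell-state Pauli correlator).
The maximally-mixed part I/4 has tr(I/4 * P tensor P) = 0 for any traceless Pauli P.
So <X_A X_B>_rho = w * (+1) + (1 - w) * 0
= 0.76 * (+1)
= 0.7600

0.7600


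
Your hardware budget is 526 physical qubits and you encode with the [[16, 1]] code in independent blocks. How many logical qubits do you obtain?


Each code block uses 16 physical qubits for 1 logical qubit(s).
Number of complete blocks = floor(526 / 16) = 32
Logical qubits = 32 * 1
= 32

32


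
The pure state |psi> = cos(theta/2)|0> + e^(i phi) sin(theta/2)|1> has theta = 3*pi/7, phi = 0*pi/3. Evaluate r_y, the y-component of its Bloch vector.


theta = 1.3464, phi = 0.0000
r_y = sin(theta)*sin(phi) = 0.9749 * 0.0000
r_y = 0.0000

0.0000


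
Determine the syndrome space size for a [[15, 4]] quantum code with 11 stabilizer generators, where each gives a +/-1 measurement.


Each stabilizer generator gives a binary (+1 or -1) measurement outcome.
With 11 independent generators:
Total syndromes = 2^11
= 2048

2048


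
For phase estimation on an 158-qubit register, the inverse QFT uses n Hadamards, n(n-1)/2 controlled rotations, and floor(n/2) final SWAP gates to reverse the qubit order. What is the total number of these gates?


Hadamard gates: 158
Controlled rotations: n*(n-1)/2 = 158*157/2 = 12403
SWAP gates: floor(n/2) = floor(158/2) = 79
Total = 158 + 12403 + 79
= 12640

12640


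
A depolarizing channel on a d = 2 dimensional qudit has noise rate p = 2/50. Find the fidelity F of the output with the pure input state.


F = (1-p) + p/d
= (1 - 0.0400) + 0.0400/2
= 0.9600 + 0.0200
= 0.9800

0.9800


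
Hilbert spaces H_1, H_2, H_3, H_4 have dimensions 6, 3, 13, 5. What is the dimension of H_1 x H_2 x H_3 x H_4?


dim(H_1 x H_2 x H_3 x H_4) = 6 * 3 * 13 * 5
= 18 * 13 * 5
= 234 * 5
= 1170

1170


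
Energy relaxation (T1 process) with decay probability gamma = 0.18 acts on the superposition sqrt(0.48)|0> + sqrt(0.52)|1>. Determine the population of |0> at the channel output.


For amplitude damping with parameter gamma on state sqrt(a)|0> + sqrt(b)|1>:
alpha^2 = 0.48, beta^2 = 0.52
P(|0>) = alpha^2 + gamma * beta^2
= 0.48 + 0.18 * 0.52
= 0.48 + 0.0936
= 0.5736

0.5736


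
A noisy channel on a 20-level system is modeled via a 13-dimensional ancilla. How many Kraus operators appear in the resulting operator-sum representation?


Tracing out the environment in an orthonormal basis {|i>_E} gives Kraus operators K_i = <i|_E U |0>_E.
Number of Kraus operators = dim(H_env) = d_env
= 13

13


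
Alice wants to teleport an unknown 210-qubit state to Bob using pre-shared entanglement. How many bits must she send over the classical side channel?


Quantum teleportation requires 2 classical bits per qubit teleported.
210 qubit(s) -> 2 * 210 = 420 classical bits

420


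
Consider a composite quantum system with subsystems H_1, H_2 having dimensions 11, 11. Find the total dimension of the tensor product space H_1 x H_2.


dim(H_1 x H_2) = 11 * 11
= 121

121


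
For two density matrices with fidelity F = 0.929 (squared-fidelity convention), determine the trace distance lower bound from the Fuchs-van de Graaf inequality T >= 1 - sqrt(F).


Fuchs-van de Graaf (squared-fidelity convention): 1 - sqrt(F) <= T <= sqrt(1 - F).
Lower bound: T >= 1 - sqrt(F)
sqrt(F) = sqrt(0.929) = 0.9638
T >= 1 - 0.9638
T >= 0.0362

0.0362


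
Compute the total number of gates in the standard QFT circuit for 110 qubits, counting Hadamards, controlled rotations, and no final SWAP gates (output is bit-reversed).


Hadamard gates: 110
Controlled rotations: n*(n-1)/2 = 110*109/2 = 5995
SWAP gates: 0 (omitted)
Total = 110 + 5995
= 6105

6105


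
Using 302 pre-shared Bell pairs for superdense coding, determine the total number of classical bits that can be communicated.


Superdense coding allows 2 classical bits per shared entangled pair.
302 pair(s) -> 2 * 302 = 604 classical bits

604


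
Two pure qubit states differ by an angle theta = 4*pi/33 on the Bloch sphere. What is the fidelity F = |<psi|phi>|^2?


For states separated by angle theta on Bloch sphere:
F = cos^2(theta/2)
theta = 4*pi/33 = 0.3808
theta/2 = 0.1904
cos(theta/2) = 0.9819
F = 0.9642

0.9642


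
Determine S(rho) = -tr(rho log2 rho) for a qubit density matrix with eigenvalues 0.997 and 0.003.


S = -p*log2(p) - (1-p)*log2(1-p)
p = 0.9970, 1-p = 0.0030
= -0.9970 * log2(0.9970) - 0.0030 * log2(0.0030)
= -(-0.0043) - (-0.0251)
= 0.0295

0.0295


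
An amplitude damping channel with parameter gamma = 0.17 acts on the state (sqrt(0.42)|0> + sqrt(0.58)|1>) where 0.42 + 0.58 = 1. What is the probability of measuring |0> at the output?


For amplitude damping with parameter gamma on state sqrt(a)|0> + sqrt(b)|1>:
alpha^2 = 0.42, beta^2 = 0.58
P(|0>) = alpha^2 + gamma * beta^2
= 0.42 + 0.17 * 0.58
= 0.42 + 0.0986
= 0.5186

0.5186


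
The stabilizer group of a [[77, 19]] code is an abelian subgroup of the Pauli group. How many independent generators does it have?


For an [[n,k]] stabilizer code:
Number of stabilizer generators = n - k
= 77 - 19
= 58

58


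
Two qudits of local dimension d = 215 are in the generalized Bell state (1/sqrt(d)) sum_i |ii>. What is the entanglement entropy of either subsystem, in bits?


For a maximally entangled state in d x d:
S = log2(d) = log2(215)
= 7.7482

7.7482


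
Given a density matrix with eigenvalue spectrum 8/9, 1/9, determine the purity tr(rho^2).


tr(rho^2) = sum of eigenvalues squared
= (8/9)^2 + (1/9)^2
= (64 + 1) / 81
= 65/81
= 0.8025

0.8025


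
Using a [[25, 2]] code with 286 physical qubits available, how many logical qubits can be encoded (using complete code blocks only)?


Each code block uses 25 physical qubits for 2 logical qubit(s).
Number of complete blocks = floor(286 / 25) = 11
Logical qubits = 11 * 2
= 22

22


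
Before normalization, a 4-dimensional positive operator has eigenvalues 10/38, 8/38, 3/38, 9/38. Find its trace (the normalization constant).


tr(M) = sum of eigenvalues
= 10/38 + 8/38 + 3/38 + 9/38
= 30/38
= 0.7895

0.7895


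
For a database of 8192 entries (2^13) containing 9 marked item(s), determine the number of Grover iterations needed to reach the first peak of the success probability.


After j Grover iterations the success probability is P(j) = sin^2((2j+1)*theta), where sin(theta) = sqrt(k/N).
N = 2^13 = 8192, k = 9
sin(theta) = sqrt(k/N) = 0.03314563037
theta = arcsin(sqrt(k/N)) = 0.03315170252 rad
P(j) reaches its first maximum when (2j+1)*theta is as close as possible to pi/2, i.e. j = round(pi/(4*theta) - 1/2).
pi/(4*theta) - 1/2 = 23.1910
(For comparison, the common estimate pi/4 * sqrt(N/k) = 23.6954; the exact maximiser is used here.)
Optimal iterations = 23

23


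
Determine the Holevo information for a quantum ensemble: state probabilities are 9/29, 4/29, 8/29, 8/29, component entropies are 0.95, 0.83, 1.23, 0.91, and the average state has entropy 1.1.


chi = S(rho) - sum_i p_i * S(rho_i)
Weighted entropy = 9/29 * 0.95 + 4/29 * 0.83 + 8/29 * 1.23 + 8/29 * 0.91
= 0.9997
chi = 1.1 - 0.9997
= 0.1003

0.1003


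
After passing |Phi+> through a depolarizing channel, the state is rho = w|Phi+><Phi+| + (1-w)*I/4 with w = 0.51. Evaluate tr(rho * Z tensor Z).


|Phi+> = (|00> + |11>)/sqrt(2)
For the pure Bell state, <Z_A Z_B> = +1 (Bell-state Pauli correlator).
The maximally-mixed part I/4 has tr(I/4 * P tensor P) = 0 for any traceless Pauli P.
So <Z_A Z_B>_rho = w * (+1) + (1 - w) * 0
= 0.51 * (+1)
= 0.5100

0.5100


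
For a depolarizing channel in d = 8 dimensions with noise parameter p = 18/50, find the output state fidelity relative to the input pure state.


F = (1-p) + p/d
= (1 - 0.3600) + 0.3600/8
= 0.6400 + 0.0450
= 0.6850

0.6850


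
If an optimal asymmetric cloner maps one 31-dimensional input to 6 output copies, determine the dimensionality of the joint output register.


Output space = H^(tensor 6) where dim(H) = 31
dim = 31^6
= 961 (after 2 factors)
= 29791 (after 3 factors)
= 923521 (after 4 factors)
= 28629151 (after 5 factors)
= 887503681 (after 6 factors)
= 887503681

887503681


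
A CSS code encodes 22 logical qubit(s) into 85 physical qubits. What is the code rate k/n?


Code rate R = k/n
= 22/85
= 0.2588

0.2588


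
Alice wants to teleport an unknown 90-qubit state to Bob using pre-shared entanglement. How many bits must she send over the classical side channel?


Quantum teleportation requires 2 classical bits per qubit teleported.
90 qubit(s) -> 2 * 90 = 180 classical bits

180


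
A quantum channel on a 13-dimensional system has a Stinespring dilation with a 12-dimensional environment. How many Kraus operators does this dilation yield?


Tracing out the environment in an orthonormal basis {|i>_E} gives Kraus operators K_i = <i|_E U |0>_E.
Number of Kraus operators = dim(H_env) = d_env
= 12

12


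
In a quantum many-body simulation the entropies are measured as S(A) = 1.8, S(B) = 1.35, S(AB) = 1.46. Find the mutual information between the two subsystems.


I(A:B) = S(A) + S(B) - S(AB)
= 1.8 + 1.35 - 1.46
= 1.6900

1.6900


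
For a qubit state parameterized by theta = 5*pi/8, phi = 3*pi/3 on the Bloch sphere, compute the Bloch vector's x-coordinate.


theta = 1.9635, phi = 3.1416
r_x = sin(theta)*cos(phi) = 0.9239 * -1.0000
r_x = -0.9239

-0.9239


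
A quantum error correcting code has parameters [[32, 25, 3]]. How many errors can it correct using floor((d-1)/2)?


Code parameters: [[32, 25, 3]], distance d = 3.
Number of correctable errors = floor((d-1)/2)
= floor((3 - 1)/2)
= floor(2/2)
= 1

1


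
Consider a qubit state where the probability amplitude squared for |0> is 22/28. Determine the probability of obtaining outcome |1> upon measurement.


|alpha|^2 = 22/28 = 0.7857
|beta|^2 = 1 - 22/28 = 6/28 = 0.2143
P(|1>) = |beta|^2 = 0.2143

0.2143


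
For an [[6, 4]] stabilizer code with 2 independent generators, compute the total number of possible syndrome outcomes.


Each stabilizer generator gives a binary (+1 or -1) measurement outcome.
With 2 independent generators:
Total syndromes = 2^2
= 4

4


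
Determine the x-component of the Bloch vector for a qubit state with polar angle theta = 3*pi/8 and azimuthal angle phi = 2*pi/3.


theta = 1.1781, phi = 2.0944
r_x = sin(theta)*cos(phi) = 0.9239 * -0.5000
r_x = -0.4619

-0.4619


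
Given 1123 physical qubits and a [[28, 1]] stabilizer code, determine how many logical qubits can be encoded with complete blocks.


Each code block uses 28 physical qubits for 1 logical qubit(s).
Number of complete blocks = floor(1123 / 28) = 40
Logical qubits = 40 * 1
= 40

40


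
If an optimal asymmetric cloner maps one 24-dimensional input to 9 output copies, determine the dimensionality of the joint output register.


Output space = H^(tensor 9) where dim(H) = 24
dim = 24^9
= 576 (after 2 factors)
= 13824 (after 3 factors)
= 331776 (after 4 factors)
= 7962624 (after 5 factors)
= 191102976 (after 6 factors)
= 4586471424 (after 7 factors)
= 110075314176 (after 8 factors)
= 2641807540224 (after 9 factors)
= 2641807540224

2641807540224


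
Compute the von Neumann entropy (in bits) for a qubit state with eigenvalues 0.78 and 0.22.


S = -p*log2(p) - (1-p)*log2(1-p)
p = 0.7800, 1-p = 0.2200
= -0.7800 * log2(0.7800) - 0.2200 * log2(0.2200)
= -(-0.2796) - (-0.4806)
= 0.7602

0.7602


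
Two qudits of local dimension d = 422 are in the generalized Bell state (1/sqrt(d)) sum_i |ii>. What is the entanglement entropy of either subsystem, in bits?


For a maximally entangled state in d x d:
S = log2(d) = log2(422)
= 8.7211

8.7211


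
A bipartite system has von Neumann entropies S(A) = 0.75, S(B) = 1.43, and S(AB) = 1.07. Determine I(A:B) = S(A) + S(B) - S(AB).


I(A:B) = S(A) + S(B) - S(AB)
= 0.75 + 1.43 - 1.07
= 1.1100

1.1100


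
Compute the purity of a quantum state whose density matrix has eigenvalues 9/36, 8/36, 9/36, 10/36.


tr(rho^2) = sum of eigenvalues squared
= (9/36)^2 + (8/36)^2 + (9/36)^2 + (10/36)^2
= (81 + 64 + 81 + 100) / 1296
= 326/1296
= 0.2515

0.2515


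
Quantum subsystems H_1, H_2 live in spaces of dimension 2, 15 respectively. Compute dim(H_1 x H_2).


dim(H_1 x H_2) = 2 * 15
= 30

30


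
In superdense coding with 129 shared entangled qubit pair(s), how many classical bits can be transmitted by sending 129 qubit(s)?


Superdense coding allows 2 classical bits per shared entangled pair.
129 pair(s) -> 2 * 129 = 258 classical bits

258


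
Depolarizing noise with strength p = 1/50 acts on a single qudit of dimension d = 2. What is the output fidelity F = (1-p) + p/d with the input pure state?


F = (1-p) + p/d
= (1 - 0.0200) + 0.0200/2
= 0.9800 + 0.0100
= 0.9900

0.9900


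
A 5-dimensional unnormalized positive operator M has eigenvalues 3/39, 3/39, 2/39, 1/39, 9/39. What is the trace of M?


tr(M) = sum of eigenvalues
= 3/39 + 3/39 + 2/39 + 1/39 + 9/39
= 18/39
= 0.4615

0.4615


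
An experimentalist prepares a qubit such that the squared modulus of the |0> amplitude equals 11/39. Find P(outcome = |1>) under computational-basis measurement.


|alpha|^2 = 11/39 = 0.2821
|beta|^2 = 1 - 11/39 = 28/39 = 0.7179
P(|1>) = |beta|^2 = 0.7179

0.7179


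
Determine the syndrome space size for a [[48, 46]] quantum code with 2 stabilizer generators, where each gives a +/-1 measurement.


Each stabilizer generator gives a binary (+1 or -1) measurement outcome.
With 2 independent generators:
Total syndromes = 2^2
= 4

4


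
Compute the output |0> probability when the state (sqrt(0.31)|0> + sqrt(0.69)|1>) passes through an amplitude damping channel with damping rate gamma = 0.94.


For amplitude damping with parameter gamma on state sqrt(a)|0> + sqrt(b)|1>:
alpha^2 = 0.31, beta^2 = 0.69
P(|0>) = alpha^2 + gamma * beta^2
= 0.31 + 0.94 * 0.69
= 0.31 + 0.6486
= 0.9586

0.9586


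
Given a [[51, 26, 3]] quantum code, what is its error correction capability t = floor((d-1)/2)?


Code parameters: [[51, 26, 3]], distance d = 3.
Number of correctable errors = floor((d-1)/2)
= floor((3 - 1)/2)
= floor(2/2)
= 1

1


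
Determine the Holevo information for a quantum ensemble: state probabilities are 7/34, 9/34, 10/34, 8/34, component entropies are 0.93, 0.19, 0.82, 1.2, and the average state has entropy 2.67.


chi = S(rho) - sum_i p_i * S(rho_i)
Weighted entropy = 7/34 * 0.93 + 9/34 * 0.19 + 10/34 * 0.82 + 8/34 * 1.2
= 0.7653
chi = 2.67 - 0.7653
= 1.9047

1.9047


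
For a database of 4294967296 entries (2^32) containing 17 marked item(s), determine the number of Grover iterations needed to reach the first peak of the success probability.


After j Grover iterations the success probability is P(j) = sin^2((2j+1)*theta), where sin(theta) = sqrt(k/N).
N = 2^32 = 4294967296, k = 17
sin(theta) = sqrt(k/N) = 6.291359902e-05
theta = arcsin(sqrt(k/N)) = 6.291359907e-05 rad
P(j) reaches its first maximum when (2j+1)*theta is as close as possible to pi/2, i.e. j = round(pi/(4*theta) - 1/2).
pi/(4*theta) - 1/2 = 12483.2583
(For comparison, the common estimate pi/4 * sqrt(N/k) = 12483.7583; the exact maximiser is used here.)
Optimal iterations = 12483

12483


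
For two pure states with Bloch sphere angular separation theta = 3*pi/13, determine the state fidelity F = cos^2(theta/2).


For states separated by angle theta on Bloch sphere:
F = cos^2(theta/2)
theta = 3*pi/13 = 0.7250
theta/2 = 0.3625
cos(theta/2) = 0.9350
F = 0.8743

0.8743


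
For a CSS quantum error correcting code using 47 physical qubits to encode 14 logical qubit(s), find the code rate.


Code rate R = k/n
= 14/47
= 0.2979

0.2979


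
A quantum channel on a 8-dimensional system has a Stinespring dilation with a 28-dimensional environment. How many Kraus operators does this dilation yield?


Tracing out the environment in an orthonormal basis {|i>_E} gives Kraus operators K_i = <i|_E U |0>_E.
Number of Kraus operators = dim(H_env) = d_env
= 28

28


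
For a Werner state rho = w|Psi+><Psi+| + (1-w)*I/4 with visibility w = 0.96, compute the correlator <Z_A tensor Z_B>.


|Psi+> = (|01> + |10>)/sqrt(2)
For the pure Bell state, <Z_A Z_B> = -1 (Bell-state Pauli correlator).
The maximally-mixed part I/4 has tr(I/4 * P tensor P) = 0 for any traceless Pauli P.
So <Z_A Z_B>_rho = w * (-1) + (1 - w) * 0
= 0.96 * (-1)
= -0.9600

-0.9600


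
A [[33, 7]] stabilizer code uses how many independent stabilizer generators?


For an [[n,k]] stabilizer code:
Number of stabilizer generators = n - k
= 33 - 7
= 26

26


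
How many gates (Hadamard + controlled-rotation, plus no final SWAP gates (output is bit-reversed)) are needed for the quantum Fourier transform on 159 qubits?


Hadamard gates: 159
Controlled rotations: n*(n-1)/2 = 159*158/2 = 12561
SWAP gates: 0 (omitted)
Total = 159 + 12561
= 12720

12720


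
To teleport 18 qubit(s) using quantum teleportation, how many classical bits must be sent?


Quantum teleportation requires 2 classical bits per qubit teleported.
18 qubit(s) -> 2 * 18 = 36 classical bits

36


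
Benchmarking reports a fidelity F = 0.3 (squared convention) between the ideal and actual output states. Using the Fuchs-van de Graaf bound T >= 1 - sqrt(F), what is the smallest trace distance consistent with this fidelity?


Fuchs-van de Graaf (squared-fidelity convention): 1 - sqrt(F) <= T <= sqrt(1 - F).
Lower bound: T >= 1 - sqrt(F)
sqrt(F) = sqrt(0.3) = 0.5477
T >= 1 - 0.5477
T >= 0.4523

0.4523


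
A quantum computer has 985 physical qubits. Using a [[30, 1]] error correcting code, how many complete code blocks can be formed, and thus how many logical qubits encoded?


Each code block uses 30 physical qubits for 1 logical qubit(s).
Number of complete blocks = floor(985 / 30) = 32
Logical qubits = 32 * 1
= 32

32


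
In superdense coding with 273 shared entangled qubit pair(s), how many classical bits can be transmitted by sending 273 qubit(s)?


Superdense coding allows 2 classical bits per shared entangled pair.
273 pair(s) -> 2 * 273 = 546 classical bits

546


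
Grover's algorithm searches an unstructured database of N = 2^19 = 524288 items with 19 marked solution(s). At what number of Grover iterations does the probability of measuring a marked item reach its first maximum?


After j Grover iterations the success probability is P(j) = sin^2((2j+1)*theta), where sin(theta) = sqrt(k/N).
N = 2^19 = 524288, k = 19
sin(theta) = sqrt(k/N) = 0.00601993555
theta = arcsin(sqrt(k/N)) = 0.00601997191 rad
P(j) reaches its first maximum when (2j+1)*theta is as close as possible to pi/2, i.e. j = round(pi/(4*theta) - 1/2).
pi/(4*theta) - 1/2 = 129.9654
(For comparison, the common estimate pi/4 * sqrt(N/k) = 130.4662; the exact maximiser is used here.)
Optimal iterations = 130

130


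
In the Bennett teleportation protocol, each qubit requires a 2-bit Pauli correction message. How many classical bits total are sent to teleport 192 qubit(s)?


Quantum teleportation requires 2 classical bits per qubit teleported.
192 qubit(s) -> 2 * 192 = 384 classical bits

384


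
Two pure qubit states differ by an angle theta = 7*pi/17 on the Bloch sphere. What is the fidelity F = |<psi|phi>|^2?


For states separated by angle theta on Bloch sphere:
F = cos^2(theta/2)
theta = 7*pi/17 = 1.2936
theta/2 = 0.6468
cos(theta/2) = 0.7980
F = 0.6368

0.6368


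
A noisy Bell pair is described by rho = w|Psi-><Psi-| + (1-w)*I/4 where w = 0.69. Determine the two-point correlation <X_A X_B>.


|Psi-> = (|01> - |10>)/sqrt(2)
For the pure Bell state, <X_A X_B> = -1 (Bell-state Pauli correlator).
The maximally-mixed part I/4 has tr(I/4 * P tensor P) = 0 for any traceless Pauli P.
So <X_A X_B>_rho = w * (-1) + (1 - w) * 0
= 0.69 * (-1)
= -0.6900

-0.6900


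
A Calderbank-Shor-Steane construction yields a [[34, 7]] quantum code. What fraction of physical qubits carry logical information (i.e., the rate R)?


Code rate R = k/n
= 7/34
= 0.2059

0.2059


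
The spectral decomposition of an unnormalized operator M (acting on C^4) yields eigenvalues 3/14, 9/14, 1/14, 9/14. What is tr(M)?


tr(M) = sum of eigenvalues
= 3/14 + 9/14 + 1/14 + 9/14
= 22/14
= 1.5714

1.5714


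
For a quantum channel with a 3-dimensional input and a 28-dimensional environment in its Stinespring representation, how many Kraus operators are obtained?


Tracing out the environment in an orthonormal basis {|i>_E} gives Kraus operators K_i = <i|_E U |0>_E.
Number of Kraus operators = dim(H_env) = d_env
= 28

28


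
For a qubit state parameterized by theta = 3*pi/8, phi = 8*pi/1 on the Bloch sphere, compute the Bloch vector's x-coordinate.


theta = 1.1781, phi = 25.1327
r_x = sin(theta)*cos(phi) = 0.9239 * 1.0000
r_x = 0.9239

0.9239


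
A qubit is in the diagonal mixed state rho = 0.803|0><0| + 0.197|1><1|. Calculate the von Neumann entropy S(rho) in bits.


S = -p*log2(p) - (1-p)*log2(1-p)
p = 0.8030, 1-p = 0.1970
= -0.8030 * log2(0.8030) - 0.1970 * log2(0.1970)
= -(-0.2542) - (-0.4617)
= 0.7159

0.7159


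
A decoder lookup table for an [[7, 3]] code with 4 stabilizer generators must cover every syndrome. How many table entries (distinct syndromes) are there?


Each stabilizer generator gives a binary (+1 or -1) measurement outcome.
With 4 independent generators:
Total syndromes = 2^4
= 16

16


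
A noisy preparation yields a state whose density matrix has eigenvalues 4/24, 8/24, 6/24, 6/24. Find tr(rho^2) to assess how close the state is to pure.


tr(rho^2) = sum of eigenvalues squared
= (4/24)^2 + (8/24)^2 + (6/24)^2 + (6/24)^2
= (16 + 64 + 36 + 36) / 576
= 152/576
= 0.2639

0.2639


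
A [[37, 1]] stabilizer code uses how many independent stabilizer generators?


For an [[n,k]] stabilizer code:
Number of stabilizer generators = n - k
= 37 - 1
= 36

36


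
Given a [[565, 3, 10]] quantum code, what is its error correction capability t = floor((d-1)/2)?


Code parameters: [[565, 3, 10]], distance d = 10.
Number of correctable errors = floor((d-1)/2)
= floor((10 - 1)/2)
= floor(9/2)
= 4

4


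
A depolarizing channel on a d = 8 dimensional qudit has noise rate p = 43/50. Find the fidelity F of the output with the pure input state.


F = (1-p) + p/d
= (1 - 0.8600) + 0.8600/8
= 0.1400 + 0.1075
= 0.2475

0.2475


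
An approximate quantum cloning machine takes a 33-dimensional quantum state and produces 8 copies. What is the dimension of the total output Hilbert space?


Output space = H^(tensor 8) where dim(H) = 33
dim = 33^8
= 1089 (after 2 factors)
= 35937 (after 3 factors)
= 1185921 (after 4 factors)
= 39135393 (after 5 factors)
= 1291467969 (after 6 factors)
= 42618442977 (after 7 factors)
= 1406408618241 (after 8 factors)
= 1406408618241

1406408618241


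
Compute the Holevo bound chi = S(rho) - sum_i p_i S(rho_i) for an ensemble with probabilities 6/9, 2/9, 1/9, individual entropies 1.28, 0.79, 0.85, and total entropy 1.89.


chi = S(rho) - sum_i p_i * S(rho_i)
Weighted entropy = 6/9 * 1.28 + 2/9 * 0.79 + 1/9 * 0.85
= 1.1233
chi = 1.89 - 1.1233
= 0.7667

0.7667


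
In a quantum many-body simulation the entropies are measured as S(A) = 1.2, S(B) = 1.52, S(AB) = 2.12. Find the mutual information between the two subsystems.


I(A:B) = S(A) + S(B) - S(AB)
= 1.2 + 1.52 - 2.12
= 0.6000

0.6000


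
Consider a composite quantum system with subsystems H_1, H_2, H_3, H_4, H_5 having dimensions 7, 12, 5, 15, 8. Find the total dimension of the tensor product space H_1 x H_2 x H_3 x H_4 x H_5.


dim(H_1 x H_2 x H_3 x H_4 x H_5) = 7 * 12 * 5 * 15 * 8
= 84 * 5 * 15 * 8
= 420 * 15 * 8
= 6300 * 8
= 50400

50400


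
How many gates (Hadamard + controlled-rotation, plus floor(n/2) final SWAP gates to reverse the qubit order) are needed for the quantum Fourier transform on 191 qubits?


Hadamard gates: 191
Controlled rotations: n*(n-1)/2 = 191*190/2 = 18145
SWAP gates: floor(n/2) = floor(191/2) = 95
Total = 191 + 18145 + 95
= 18431

18431


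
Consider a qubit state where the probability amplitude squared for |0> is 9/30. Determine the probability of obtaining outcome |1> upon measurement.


|alpha|^2 = 9/30 = 0.3000
|beta|^2 = 1 - 9/30 = 21/30 = 0.7000
P(|1>) = |beta|^2 = 0.7000

0.7000


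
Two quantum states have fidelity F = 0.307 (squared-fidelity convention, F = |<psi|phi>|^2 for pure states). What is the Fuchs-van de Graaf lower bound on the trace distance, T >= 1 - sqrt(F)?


Fuchs-van de Graaf (squared-fidelity convention): 1 - sqrt(F) <= T <= sqrt(1 - F).
Lower bound: T >= 1 - sqrt(F)
sqrt(F) = sqrt(0.307) = 0.5541
T >= 1 - 0.5541
T >= 0.4459

0.4459


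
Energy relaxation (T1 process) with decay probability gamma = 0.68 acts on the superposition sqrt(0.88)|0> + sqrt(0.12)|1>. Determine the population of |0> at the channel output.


For amplitude damping with parameter gamma on state sqrt(a)|0> + sqrt(b)|1>:
alpha^2 = 0.88, beta^2 = 0.12
P(|0>) = alpha^2 + gamma * beta^2
= 0.88 + 0.68 * 0.12
= 0.88 + 0.0816
= 0.9616

0.9616


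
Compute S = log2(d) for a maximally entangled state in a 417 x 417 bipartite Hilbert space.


For a maximally entangled state in d x d:
S = log2(d) = log2(417)
= 8.7039

8.7039


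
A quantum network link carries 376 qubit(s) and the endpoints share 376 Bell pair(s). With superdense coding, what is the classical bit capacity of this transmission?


Superdense coding allows 2 classical bits per shared entangled pair.
376 pair(s) -> 2 * 376 = 752 classical bits

752


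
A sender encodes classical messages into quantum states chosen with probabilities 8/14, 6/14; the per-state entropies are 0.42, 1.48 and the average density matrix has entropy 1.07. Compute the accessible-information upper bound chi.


chi = S(rho) - sum_i p_i * S(rho_i)
Weighted entropy = 8/14 * 0.42 + 6/14 * 1.48
= 0.8743
chi = 1.07 - 0.8743
= 0.1957

0.1957


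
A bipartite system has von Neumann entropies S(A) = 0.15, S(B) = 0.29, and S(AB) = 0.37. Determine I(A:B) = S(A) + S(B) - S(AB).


I(A:B) = S(A) + S(B) - S(AB)
= 0.15 + 0.29 - 0.37
= 0.0700

0.0700


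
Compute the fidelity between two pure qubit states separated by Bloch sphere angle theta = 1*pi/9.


For states separated by angle theta on Bloch sphere:
F = cos^2(theta/2)
theta = 1*pi/9 = 0.3491
theta/2 = 0.1745
cos(theta/2) = 0.9848
F = 0.9698

0.9698


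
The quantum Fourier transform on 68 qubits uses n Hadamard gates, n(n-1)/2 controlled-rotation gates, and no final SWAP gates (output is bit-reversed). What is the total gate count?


Hadamard gates: 68
Controlled rotations: n*(n-1)/2 = 68*67/2 = 2278
SWAP gates: 0 (omitted)
Total = 68 + 2278
= 2346

2346


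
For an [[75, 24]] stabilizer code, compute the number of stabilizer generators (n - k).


For an [[n,k]] stabilizer code:
Number of stabilizer generators = n - k
= 75 - 24
= 51

51


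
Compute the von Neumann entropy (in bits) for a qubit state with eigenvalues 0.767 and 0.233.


S = -p*log2(p) - (1-p)*log2(1-p)
p = 0.7670, 1-p = 0.2330
= -0.7670 * log2(0.7670) - 0.2330 * log2(0.2330)
= -(-0.2935) - (-0.4897)
= 0.7832

0.7832


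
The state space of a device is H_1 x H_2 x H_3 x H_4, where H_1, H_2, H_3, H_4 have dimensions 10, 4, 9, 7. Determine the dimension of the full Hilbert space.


dim(H_1 x H_2 x H_3 x H_4) = 10 * 4 * 9 * 7
= 40 * 9 * 7
= 360 * 7
= 2520

2520


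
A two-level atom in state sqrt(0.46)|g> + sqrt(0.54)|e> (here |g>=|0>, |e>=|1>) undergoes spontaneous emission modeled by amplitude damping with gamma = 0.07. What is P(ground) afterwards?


For amplitude damping with parameter gamma on state sqrt(a)|0> + sqrt(b)|1>:
alpha^2 = 0.46, beta^2 = 0.54
P(|0>) = alpha^2 + gamma * beta^2
= 0.46 + 0.07 * 0.54
= 0.46 + 0.0378
= 0.4978

0.4978


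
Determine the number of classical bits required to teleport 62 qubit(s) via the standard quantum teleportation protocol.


Quantum teleportation requires 2 classical bits per qubit teleported.
62 qubit(s) -> 2 * 62 = 124 classical bits

124


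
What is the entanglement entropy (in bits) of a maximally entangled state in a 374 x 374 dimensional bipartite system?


For a maximally entangled state in d x d:
S = log2(d) = log2(374)
= 8.5469

8.5469


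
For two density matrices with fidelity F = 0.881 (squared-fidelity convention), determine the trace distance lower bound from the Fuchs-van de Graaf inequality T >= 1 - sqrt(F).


Fuchs-van de Graaf (squared-fidelity convention): 1 - sqrt(F) <= T <= sqrt(1 - F).
Lower bound: T >= 1 - sqrt(F)
sqrt(F) = sqrt(0.881) = 0.9386
T >= 1 - 0.9386
T >= 0.0614

0.0614


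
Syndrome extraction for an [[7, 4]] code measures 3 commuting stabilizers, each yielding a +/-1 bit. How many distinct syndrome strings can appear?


Each stabilizer generator gives a binary (+1 or -1) measurement outcome.
With 3 independent generators:
Total syndromes = 2^3
= 8

8


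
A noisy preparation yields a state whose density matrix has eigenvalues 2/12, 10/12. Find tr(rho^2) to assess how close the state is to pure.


tr(rho^2) = sum of eigenvalues squared
= (2/12)^2 + (10/12)^2
= (4 + 100) / 144
= 104/144
= 0.7222

0.7222


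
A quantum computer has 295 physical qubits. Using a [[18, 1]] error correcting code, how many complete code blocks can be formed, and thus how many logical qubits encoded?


Each code block uses 18 physical qubits for 1 logical qubit(s).
Number of complete blocks = floor(295 / 18) = 16
Logical qubits = 16 * 1
= 16

16


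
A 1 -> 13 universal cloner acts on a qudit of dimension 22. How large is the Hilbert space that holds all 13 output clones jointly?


Output space = H^(tensor 13) where dim(H) = 22
dim = 22^13
= 484 (after 2 factors)
= 10648 (after 3 factors)
= 234256 (after 4 factors)
= 5153632 (after 5 factors)
= 113379904 (after 6 factors)
= 2494357888 (after 7 factors)
= 54875873536 (after 8 factors)
= 1207269217792 (after 9 factors)
= 26559922791424 (after 10 factors)
= 584318301411328 (after 11 factors)
= 12855002631049216 (after 12 factors)
= 282810057883082752 (after 13 factors)
= 282810057883082752

282810057883082752


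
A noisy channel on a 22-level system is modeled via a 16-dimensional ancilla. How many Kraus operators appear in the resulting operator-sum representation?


Tracing out the environment in an orthonormal basis {|i>_E} gives Kraus operators K_i = <i|_E U |0>_E.
Number of Kraus operators = dim(H_env) = d_env
= 16

16


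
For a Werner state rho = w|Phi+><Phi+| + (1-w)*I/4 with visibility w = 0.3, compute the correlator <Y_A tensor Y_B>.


|Phi+> = (|00> + |11>)/sqrt(2)
For the pure Bell state, <Y_A Y_B> = -1 (Bell-state Pauli correlator).
The maximally-mixed part I/4 has tr(I/4 * P tensor P) = 0 for any traceless Pauli P.
So <Y_A Y_B>_rho = w * (-1) + (1 - w) * 0
= 0.3 * (-1)
= -0.3000

-0.3000


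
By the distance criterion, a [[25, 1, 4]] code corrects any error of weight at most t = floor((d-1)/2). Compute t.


Code parameters: [[25, 1, 4]], distance d = 4.
Number of correctable errors = floor((d-1)/2)
= floor((4 - 1)/2)
= floor(3/2)
= 1

1


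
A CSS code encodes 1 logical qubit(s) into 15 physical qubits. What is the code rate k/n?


Code rate R = k/n
= 1/15
= 0.0667

0.0667


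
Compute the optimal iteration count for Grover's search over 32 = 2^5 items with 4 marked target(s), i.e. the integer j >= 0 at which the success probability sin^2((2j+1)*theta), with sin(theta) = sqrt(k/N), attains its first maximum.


After j Grover iterations the success probability is P(j) = sin^2((2j+1)*theta), where sin(theta) = sqrt(k/N).
N = 2^5 = 32, k = 4
sin(theta) = sqrt(k/N) = 0.3535533906
theta = arcsin(sqrt(k/N)) = 0.3613671239 rad
P(j) reaches its first maximum when (2j+1)*theta is as close as possible to pi/2, i.e. j = round(pi/(4*theta) - 1/2).
pi/(4*theta) - 1/2 = 1.6734
(For comparison, the common estimate pi/4 * sqrt(N/k) = 2.2214; the exact maximiser is used here.)
Optimal iterations = 2

2


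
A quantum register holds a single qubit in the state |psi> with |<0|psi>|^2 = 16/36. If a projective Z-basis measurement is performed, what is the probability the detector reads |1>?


|alpha|^2 = 16/36 = 0.4444
|beta|^2 = 1 - 16/36 = 20/36 = 0.5556
P(|1>) = |beta|^2 = 0.5556

0.5556


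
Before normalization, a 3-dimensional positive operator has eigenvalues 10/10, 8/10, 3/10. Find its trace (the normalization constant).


tr(M) = sum of eigenvalues
= 10/10 + 8/10 + 3/10
= 21/10
= 2.1000

2.1000


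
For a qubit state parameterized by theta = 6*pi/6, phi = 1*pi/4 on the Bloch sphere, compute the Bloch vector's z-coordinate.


theta = 3.1416, phi = 0.7854
r_z = cos(theta) = -1.0000

-1.0000


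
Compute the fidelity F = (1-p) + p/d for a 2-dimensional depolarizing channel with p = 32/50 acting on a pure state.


F = (1-p) + p/d
= (1 - 0.6400) + 0.6400/2
= 0.3600 + 0.3200
= 0.6800

0.6800


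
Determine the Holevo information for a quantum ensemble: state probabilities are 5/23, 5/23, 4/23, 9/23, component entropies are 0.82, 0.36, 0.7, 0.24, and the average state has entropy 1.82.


chi = S(rho) - sum_i p_i * S(rho_i)
Weighted entropy = 5/23 * 0.82 + 5/23 * 0.36 + 4/23 * 0.7 + 9/23 * 0.24
= 0.4722
chi = 1.82 - 0.4722
= 1.3478

1.3478


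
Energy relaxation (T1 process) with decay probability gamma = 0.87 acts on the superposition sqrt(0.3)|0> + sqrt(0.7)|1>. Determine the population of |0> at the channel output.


For amplitude damping with parameter gamma on state sqrt(a)|0> + sqrt(b)|1>:
alpha^2 = 0.3, beta^2 = 0.7
P(|0>) = alpha^2 + gamma * beta^2
= 0.3 + 0.87 * 0.7
= 0.3 + 0.6090
= 0.9090

0.9090


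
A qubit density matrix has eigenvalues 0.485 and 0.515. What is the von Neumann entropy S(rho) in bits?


S = -p*log2(p) - (1-p)*log2(1-p)
p = 0.4850, 1-p = 0.5150
= -0.4850 * log2(0.4850) - 0.5150 * log2(0.5150)
= -(-0.5063) - (-0.4930)
= 0.9994

0.9994


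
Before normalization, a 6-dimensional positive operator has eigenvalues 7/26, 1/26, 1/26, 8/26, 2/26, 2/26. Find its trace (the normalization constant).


tr(M) = sum of eigenvalues
= 7/26 + 1/26 + 1/26 + 8/26 + 2/26 + 2/26
= 21/26
= 0.8077

0.8077


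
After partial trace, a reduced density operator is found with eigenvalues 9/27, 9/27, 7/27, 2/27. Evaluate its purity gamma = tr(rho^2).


tr(rho^2) = sum of eigenvalues squared
= (9/27)^2 + (9/27)^2 + (7/27)^2 + (2/27)^2
= (81 + 81 + 49 + 4) / 729
= 215/729
= 0.2949

0.2949


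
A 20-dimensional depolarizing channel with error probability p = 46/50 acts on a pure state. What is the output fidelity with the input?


F = (1-p) + p/d
= (1 - 0.9200) + 0.9200/20
= 0.0800 + 0.0460
= 0.1260

0.1260


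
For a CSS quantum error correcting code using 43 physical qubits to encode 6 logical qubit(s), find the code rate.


Code rate R = k/n
= 6/43
= 0.1395

0.1395


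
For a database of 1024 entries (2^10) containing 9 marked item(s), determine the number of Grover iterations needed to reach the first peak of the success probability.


After j Grover iterations the success probability is P(j) = sin^2((2j+1)*theta), where sin(theta) = sqrt(k/N).
N = 2^10 = 1024, k = 9
sin(theta) = sqrt(k/N) = 0.09375
theta = arcsin(sqrt(k/N)) = 0.09388787511 rad
P(j) reaches its first maximum when (2j+1)*theta is as close as possible to pi/2, i.e. j = round(pi/(4*theta) - 1/2).
pi/(4*theta) - 1/2 = 7.8653
(For comparison, the common estimate pi/4 * sqrt(N/k) = 8.3776; the exact maximiser is used here.)
Optimal iterations = 8

8


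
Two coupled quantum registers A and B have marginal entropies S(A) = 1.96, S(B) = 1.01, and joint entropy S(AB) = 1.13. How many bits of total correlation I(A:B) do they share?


I(A:B) = S(A) + S(B) - S(AB)
= 1.96 + 1.01 - 1.13
= 1.8400

1.8400


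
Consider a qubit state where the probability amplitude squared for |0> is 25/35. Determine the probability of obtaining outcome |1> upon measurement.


|alpha|^2 = 25/35 = 0.7143
|beta|^2 = 1 - 25/35 = 10/35 = 0.2857
P(|1>) = |beta|^2 = 0.2857

0.2857


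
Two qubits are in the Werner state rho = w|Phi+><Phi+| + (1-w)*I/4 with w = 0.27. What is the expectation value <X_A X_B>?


|Phi+> = (|00> + |11>)/sqrt(2)
For the pure Bell state, <X_A X_B> = +1 (Bell-state Pauli correlator).
The maximally-mixed part I/4 has tr(I/4 * P tensor P) = 0 for any traceless Pauli P.
So <X_A X_B>_rho = w * (+1) + (1 - w) * 0
= 0.27 * (+1)
= 0.2700

0.2700


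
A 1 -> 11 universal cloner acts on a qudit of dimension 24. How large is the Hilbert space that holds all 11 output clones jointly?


Output space = H^(tensor 11) where dim(H) = 24
dim = 24^11
= 576 (after 2 factors)
= 13824 (after 3 factors)
= 331776 (after 4 factors)
= 7962624 (after 5 factors)
= 191102976 (after 6 factors)
= 4586471424 (after 7 factors)
= 110075314176 (after 8 factors)
= 2641807540224 (after 9 factors)
= 63403380965376 (after 10 factors)
= 1521681143169024 (after 11 factors)
= 1521681143169024

1521681143169024


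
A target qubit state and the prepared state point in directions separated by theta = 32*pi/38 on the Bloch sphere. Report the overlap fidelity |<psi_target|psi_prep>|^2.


For states separated by angle theta on Bloch sphere:
F = cos^2(theta/2)
theta = 32*pi/38 = 2.6456
theta/2 = 1.3228
cos(theta/2) = 0.2455
F = 0.0603

0.0603


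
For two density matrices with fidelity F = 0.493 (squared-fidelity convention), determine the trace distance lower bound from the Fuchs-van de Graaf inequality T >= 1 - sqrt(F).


Fuchs-van de Graaf (squared-fidelity convention): 1 - sqrt(F) <= T <= sqrt(1 - F).
Lower bound: T >= 1 - sqrt(F)
sqrt(F) = sqrt(0.493) = 0.7021
T >= 1 - 0.7021
T >= 0.2979

0.2979


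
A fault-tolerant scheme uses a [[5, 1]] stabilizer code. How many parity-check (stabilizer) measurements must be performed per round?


For an [[n,k]] stabilizer code:
Number of stabilizer generators = n - k
= 5 - 1
= 4

4
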